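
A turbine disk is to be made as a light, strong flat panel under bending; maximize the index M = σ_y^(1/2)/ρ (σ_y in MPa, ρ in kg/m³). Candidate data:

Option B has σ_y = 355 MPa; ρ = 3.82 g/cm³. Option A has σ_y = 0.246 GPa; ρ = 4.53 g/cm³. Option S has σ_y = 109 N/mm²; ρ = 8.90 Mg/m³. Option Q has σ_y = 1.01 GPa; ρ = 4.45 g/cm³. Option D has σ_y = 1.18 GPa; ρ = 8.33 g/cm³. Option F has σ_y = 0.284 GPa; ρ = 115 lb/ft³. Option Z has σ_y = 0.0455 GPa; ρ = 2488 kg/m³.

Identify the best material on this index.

Normalizing units and computing the index:
  option B: σ_y = 355.0 MPa, ρ = 3820 kg/m³
  option A: σ_y = 246.0 MPa, ρ = 4530 kg/m³
  option S: σ_y = 109.0 MPa, ρ = 8900 kg/m³
  option Q: σ_y = 1010 MPa, ρ = 4450 kg/m³
  option D: σ_y = 1180 MPa, ρ = 8330 kg/m³
  option F: σ_y = 284.0 MPa, ρ = 1842 kg/m³
  option Z: σ_y = 45.50 MPa, ρ = 2488 kg/m³
  option F: M = 9.15×10⁻³
  option Q: M = 7.14×10⁻³
  option B: M = 4.93×10⁻³
  option D: M = 4.12×10⁻³
  option A: M = 3.46×10⁻³
  option Z: M = 2.71×10⁻³
  option S: M = 1.17×10⁻³
Highest index: option F.

option F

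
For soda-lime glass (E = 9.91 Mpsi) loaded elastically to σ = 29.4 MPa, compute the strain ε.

E = 9.91 Mpsi = 68.33 GPa = 68330 MPa.
ε = σ/E = 29.4 / 68330 = 4.30×10⁻⁴.

4.30×10⁻⁴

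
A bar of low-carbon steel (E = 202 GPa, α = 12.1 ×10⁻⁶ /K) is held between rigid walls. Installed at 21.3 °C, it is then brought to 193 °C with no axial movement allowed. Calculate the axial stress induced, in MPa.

ΔT = 171.7 K. Constrained thermal stress σ = E·α·ΔT = 202.0×10³ MPa × 12.1×10⁻⁶ × 171.7 = 420 MPa (compressive).

420 MPa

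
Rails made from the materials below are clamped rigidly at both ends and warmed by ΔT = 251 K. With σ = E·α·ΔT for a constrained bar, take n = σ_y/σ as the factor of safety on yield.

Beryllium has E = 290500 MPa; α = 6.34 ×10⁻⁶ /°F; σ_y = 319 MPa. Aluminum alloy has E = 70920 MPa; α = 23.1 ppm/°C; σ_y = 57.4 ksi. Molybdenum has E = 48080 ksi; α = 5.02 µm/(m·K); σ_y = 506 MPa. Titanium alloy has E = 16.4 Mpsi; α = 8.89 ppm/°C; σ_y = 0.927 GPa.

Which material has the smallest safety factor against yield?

With everything in SI (GPa, ×10⁻⁶/K, MPa):
  beryllium: E = 290.5, α = 11.4, σ_y = 319.0 → σ = 832 MPa, n = 0.383
  aluminum alloy: E = 70.92, α = 23.1, σ_y = 395.8 → σ = 411 MPa, n = 0.962
  molybdenum: E = 331.5, α = 5.02, σ_y = 506.0 → σ = 418 MPa, n = 1.21
  titanium alloy: E = 113.1, α = 8.89, σ_y = 927.0 → σ = 252 MPa, n = 3.67
Smallest n: beryllium with n = 0.383.

beryllium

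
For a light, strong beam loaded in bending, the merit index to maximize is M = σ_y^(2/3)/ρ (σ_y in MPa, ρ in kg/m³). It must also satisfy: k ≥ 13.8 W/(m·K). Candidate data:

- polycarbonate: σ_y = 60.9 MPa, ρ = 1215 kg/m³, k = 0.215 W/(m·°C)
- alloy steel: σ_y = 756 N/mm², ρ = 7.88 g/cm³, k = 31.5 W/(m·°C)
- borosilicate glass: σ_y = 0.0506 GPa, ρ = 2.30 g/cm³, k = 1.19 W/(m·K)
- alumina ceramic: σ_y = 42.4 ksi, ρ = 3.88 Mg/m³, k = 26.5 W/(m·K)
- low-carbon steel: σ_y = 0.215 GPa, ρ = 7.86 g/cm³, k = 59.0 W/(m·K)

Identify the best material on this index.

alumina ceramic

Screen on constraints: k ≥ 13.8 W/(m·K). Survivors: alloy steel, alumina ceramic, low-carbon steel.
Convert each candidate to consistent units, then evaluate M:
  alloy steel: σ_y = 756.0 MPa, ρ = 7880 kg/m³
  alumina ceramic: σ_y = 292.3 MPa, ρ = 3880 kg/m³
  low-carbon steel: σ_y = 215.0 MPa, ρ = 7860 kg/m³
  alumina ceramic: M = 11.4×10⁻³
  alloy steel: M = 10.5×10⁻³
  low-carbon steel: M = 4.57×10⁻³
Highest index: alumina ceramic.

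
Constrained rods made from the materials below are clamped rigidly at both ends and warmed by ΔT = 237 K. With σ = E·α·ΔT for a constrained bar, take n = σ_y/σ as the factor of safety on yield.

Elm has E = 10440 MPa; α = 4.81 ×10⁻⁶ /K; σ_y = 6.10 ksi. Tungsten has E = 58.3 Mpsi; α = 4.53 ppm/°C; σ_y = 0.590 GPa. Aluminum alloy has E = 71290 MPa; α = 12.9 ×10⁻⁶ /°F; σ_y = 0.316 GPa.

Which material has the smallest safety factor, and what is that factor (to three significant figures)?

aluminum alloy, n = 0.805

Per material, after unit conversion:
  elm: E = 10.44, α = 4.81, σ_y = 42.06 → σ = 11.9 MPa, n = 3.53
  tungsten: E = 402.0, α = 4.53, σ_y = 590.0 → σ = 432 MPa, n = 1.37
  aluminum alloy: E = 71.29, α = 23.2, σ_y = 316.0 → σ = 392 MPa, n = 0.805
The minimum is aluminum alloy at n = 0.805.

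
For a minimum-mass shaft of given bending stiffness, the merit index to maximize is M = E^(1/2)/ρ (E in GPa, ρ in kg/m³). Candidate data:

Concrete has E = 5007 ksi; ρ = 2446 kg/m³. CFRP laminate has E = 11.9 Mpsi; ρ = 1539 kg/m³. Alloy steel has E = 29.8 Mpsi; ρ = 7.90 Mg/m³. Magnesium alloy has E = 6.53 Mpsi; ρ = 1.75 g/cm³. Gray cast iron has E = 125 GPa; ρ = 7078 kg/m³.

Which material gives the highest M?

Convert each candidate to consistent units, then evaluate M:
  concrete: E = 34.52 GPa, ρ = 2446 kg/m³
  CFRP laminate: E = 82.05 GPa, ρ = 1539 kg/m³
  alloy steel: E = 205.5 GPa, ρ = 7900 kg/m³
  magnesium alloy: E = 45.02 GPa, ρ = 1750 kg/m³
  gray cast iron: E = 125.0 GPa, ρ = 7078 kg/m³
  CFRP laminate: M = 5.89×10⁻³
  magnesium alloy: M = 3.83×10⁻³
  concrete: M = 2.40×10⁻³
  alloy steel: M = 1.81×10⁻³
  gray cast iron: M = 1.58×10⁻³
CFRP laminate has the largest M.

CFRP laminate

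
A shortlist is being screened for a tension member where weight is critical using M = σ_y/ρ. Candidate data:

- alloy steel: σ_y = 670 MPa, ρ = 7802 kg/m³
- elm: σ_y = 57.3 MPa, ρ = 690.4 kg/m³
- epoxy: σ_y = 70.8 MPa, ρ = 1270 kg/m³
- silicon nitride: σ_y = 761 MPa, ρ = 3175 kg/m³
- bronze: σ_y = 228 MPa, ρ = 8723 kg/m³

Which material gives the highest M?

Per-candidate index values:
  silicon nitride: M = 240 kN·m/kg
  alloy steel: M = 85.9 kN·m/kg
  elm: M = 83.0 kN·m/kg
  epoxy: M = 55.7 kN·m/kg
  bronze: M = 26.1 kN·m/kg
The maximum is for silicon nitride.

silicon nitride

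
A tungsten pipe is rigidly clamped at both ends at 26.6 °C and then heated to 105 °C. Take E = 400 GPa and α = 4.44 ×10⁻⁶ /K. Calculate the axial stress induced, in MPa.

ΔT = 78.40 K. Constrained thermal stress σ = E·α·ΔT = 400.0×10³ MPa × 4.44×10⁻⁶ × 78.40 = 139 MPa (compressive).

139 MPa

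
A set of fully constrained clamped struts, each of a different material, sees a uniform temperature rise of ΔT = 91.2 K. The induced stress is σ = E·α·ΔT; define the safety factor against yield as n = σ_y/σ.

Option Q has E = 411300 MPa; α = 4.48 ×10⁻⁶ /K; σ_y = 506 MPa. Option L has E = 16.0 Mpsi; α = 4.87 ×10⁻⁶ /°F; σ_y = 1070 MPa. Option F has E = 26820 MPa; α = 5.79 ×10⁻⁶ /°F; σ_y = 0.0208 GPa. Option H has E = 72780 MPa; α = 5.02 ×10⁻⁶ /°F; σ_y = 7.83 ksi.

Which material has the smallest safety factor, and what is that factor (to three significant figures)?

With everything in SI (GPa, ×10⁻⁶/K, MPa):
  option Q: E = 411.3, α = 4.48, σ_y = 506.0 → σ = 168 MPa, n = 3.01
  option L: E = 110.3, α = 8.77, σ_y = 1070 → σ = 88.2 MPa, n = 12.1
  option F: E = 26.82, α = 10.4, σ_y = 20.80 → σ = 25.5 MPa, n = 0.816
  option H: E = 72.78, α = 9.04, σ_y = 53.99 → σ = 60.0 MPa, n = 0.900
Smallest n: option F with n = 0.816.

option F, n = 0.816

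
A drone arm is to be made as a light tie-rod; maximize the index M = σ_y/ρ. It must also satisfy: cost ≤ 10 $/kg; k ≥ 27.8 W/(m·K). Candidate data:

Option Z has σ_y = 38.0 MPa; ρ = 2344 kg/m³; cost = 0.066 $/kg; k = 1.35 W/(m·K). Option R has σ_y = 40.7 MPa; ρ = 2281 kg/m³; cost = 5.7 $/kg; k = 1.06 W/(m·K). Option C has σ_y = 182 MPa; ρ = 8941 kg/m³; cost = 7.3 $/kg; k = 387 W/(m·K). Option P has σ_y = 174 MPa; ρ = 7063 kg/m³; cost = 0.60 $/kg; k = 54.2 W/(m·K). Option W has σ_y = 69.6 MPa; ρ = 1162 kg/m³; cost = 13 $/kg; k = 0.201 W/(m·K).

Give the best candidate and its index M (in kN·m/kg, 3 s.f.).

option P, M = 24.6 kN·m/kg

Screen on constraints: cost ≤ 10 $/kg; k ≥ 27.8 W/(m·K). Survivors: option C, option P.
Per-candidate index values:
  option P: M = 24.6 kN·m/kg
  option C: M = 20.4 kN·m/kg
Option P ranks first.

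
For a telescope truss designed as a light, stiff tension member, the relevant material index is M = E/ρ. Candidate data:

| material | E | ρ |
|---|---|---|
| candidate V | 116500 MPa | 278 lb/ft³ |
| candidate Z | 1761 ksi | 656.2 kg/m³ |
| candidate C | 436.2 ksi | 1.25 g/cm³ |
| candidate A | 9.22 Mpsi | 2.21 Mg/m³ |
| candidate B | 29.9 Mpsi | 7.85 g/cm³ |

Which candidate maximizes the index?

candidate A

Convert each candidate to consistent units, then evaluate M:
  candidate V: E = 116.5 GPa, ρ = 4453 kg/m³
  candidate Z: E = 12.14 GPa, ρ = 656.2 kg/m³
  candidate C: E = 3.007 GPa, ρ = 1250 kg/m³
  candidate A: E = 63.57 GPa, ρ = 2210 kg/m³
  candidate B: E = 206.2 GPa, ρ = 7850 kg/m³
  candidate A: M = 28.8 MN·m/kg
  candidate B: M = 26.3 MN·m/kg
  candidate V: M = 26.2 MN·m/kg
  candidate Z: M = 18.5 MN·m/kg
  candidate C: M = 2.41 MN·m/kg
The maximum is for candidate A.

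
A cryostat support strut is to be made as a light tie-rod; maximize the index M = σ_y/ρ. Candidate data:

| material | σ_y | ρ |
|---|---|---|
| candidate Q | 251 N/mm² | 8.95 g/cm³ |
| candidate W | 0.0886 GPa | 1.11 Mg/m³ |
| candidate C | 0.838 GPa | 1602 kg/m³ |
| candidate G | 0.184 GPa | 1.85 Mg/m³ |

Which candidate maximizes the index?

candidate C

After converting to SI:
  candidate Q: σ_y = 251.0 MPa, ρ = 8950 kg/m³
  candidate W: σ_y = 88.60 MPa, ρ = 1110 kg/m³
  candidate C: σ_y = 838.0 MPa, ρ = 1602 kg/m³
  candidate G: σ_y = 184.0 MPa, ρ = 1850 kg/m³
  candidate C: M = 523 kN·m/kg
  candidate G: M = 99.5 kN·m/kg
  candidate W: M = 79.8 kN·m/kg
  candidate Q: M = 28.0 kN·m/kg
The maximum is for candidate C.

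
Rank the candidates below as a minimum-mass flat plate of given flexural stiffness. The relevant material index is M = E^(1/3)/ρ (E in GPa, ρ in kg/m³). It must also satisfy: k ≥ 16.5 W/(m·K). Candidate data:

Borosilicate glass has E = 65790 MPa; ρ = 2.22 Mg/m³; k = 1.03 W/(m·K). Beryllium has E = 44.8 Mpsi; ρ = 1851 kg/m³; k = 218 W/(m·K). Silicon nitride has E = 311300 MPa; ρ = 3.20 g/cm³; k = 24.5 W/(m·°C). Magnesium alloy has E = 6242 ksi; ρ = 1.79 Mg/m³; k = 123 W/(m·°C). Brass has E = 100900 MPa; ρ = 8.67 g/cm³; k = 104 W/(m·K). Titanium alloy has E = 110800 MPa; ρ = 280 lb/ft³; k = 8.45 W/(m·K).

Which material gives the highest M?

beryllium

Screen on constraints: k ≥ 16.5 W/(m·K). Survivors: beryllium, silicon nitride, magnesium alloy, brass.
Normalizing units and computing the index:
  beryllium: E = 308.9 GPa, ρ = 1851 kg/m³
  silicon nitride: E = 311.3 GPa, ρ = 3200 kg/m³
  magnesium alloy: E = 43.04 GPa, ρ = 1790 kg/m³
  brass: E = 100.9 GPa, ρ = 8670 kg/m³
  beryllium: M = 3.65×10⁻³
  silicon nitride: M = 2.12×10⁻³
  magnesium alloy: M = 1.96×10⁻³
  brass: M = 0.537×10⁻³
The maximum is for beryllium.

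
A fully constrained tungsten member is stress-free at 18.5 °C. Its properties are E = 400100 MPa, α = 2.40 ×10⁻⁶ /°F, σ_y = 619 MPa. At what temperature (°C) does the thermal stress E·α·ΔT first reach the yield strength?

E = 400100 MPa = 400.1 GPa.
α = 2.40×10⁻⁶/°F × 9/5 = 4.32×10⁻⁶/K.
E·α·ΔT = 619.0 MPa ⇒ ΔT = 619.0 / (400.1×10³ × 4.32×10⁻⁶) = 358.1 K.
T = 18.5 + 358.1 = 376.6 °C.

377 °C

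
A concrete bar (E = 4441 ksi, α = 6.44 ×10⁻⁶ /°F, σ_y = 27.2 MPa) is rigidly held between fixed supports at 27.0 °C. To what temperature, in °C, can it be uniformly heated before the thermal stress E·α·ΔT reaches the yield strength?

E = 4441 ksi = 30.62 GPa.
α = 6.44×10⁻⁶/°F × 9/5 = 11.6×10⁻⁶/K.
E·α·ΔT = 27.20 MPa ⇒ ΔT = 27.20 / (30.62×10³ × 11.6×10⁻⁶) = 76.63 K.
T = 27.0 + 76.63 = 103.6 °C.

104 °C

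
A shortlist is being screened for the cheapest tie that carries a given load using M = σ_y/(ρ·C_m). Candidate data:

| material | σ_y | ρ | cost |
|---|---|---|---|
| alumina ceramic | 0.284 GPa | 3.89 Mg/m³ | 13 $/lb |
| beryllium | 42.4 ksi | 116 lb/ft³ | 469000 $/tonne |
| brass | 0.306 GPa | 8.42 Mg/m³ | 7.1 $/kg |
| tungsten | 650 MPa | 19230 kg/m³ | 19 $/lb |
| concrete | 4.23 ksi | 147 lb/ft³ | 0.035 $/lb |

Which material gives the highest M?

Putting every candidate on a common basis:
  alumina ceramic: σ_y = 284.0 MPa, ρ = 3890 kg/m³, cost = 28.66 $/kg
  beryllium: σ_y = 292.3 MPa, ρ = 1858 kg/m³, cost = 469.0 $/kg
  brass: σ_y = 306.0 MPa, ρ = 8420 kg/m³, cost = 7.100 $/kg
  tungsten: σ_y = 650.0 MPa, ρ = 19230 kg/m³, cost = 41.89 $/kg
  concrete: σ_y = 29.16 MPa, ρ = 2355 kg/m³, cost = 0.07716 $/kg
  concrete: M = 161 kN·m per $
  brass: M = 5.12 kN·m per $
  alumina ceramic: M = 2.55 kN·m per $
  tungsten: M = 0.807 kN·m per $
  beryllium: M = 0.335 kN·m per $
Concrete has the largest M.

concrete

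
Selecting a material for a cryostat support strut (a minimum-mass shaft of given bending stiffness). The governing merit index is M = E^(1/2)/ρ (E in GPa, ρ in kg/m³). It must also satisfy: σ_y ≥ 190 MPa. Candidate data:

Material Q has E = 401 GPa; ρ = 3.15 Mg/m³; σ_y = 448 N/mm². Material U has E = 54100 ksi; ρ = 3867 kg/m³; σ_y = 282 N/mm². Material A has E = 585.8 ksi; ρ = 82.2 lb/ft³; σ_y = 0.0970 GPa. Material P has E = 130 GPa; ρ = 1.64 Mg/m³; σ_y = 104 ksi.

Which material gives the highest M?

Screen on constraints: σ_y ≥ 190 MPa. Survivors: material Q, material U, material P.
Convert each candidate to consistent units, then evaluate M:
  material Q: E = 401.0 GPa, ρ = 3150 kg/m³
  material U: E = 373.0 GPa, ρ = 3867 kg/m³
  material P: E = 130.0 GPa, ρ = 1640 kg/m³
  material P: M = 6.95×10⁻³
  material Q: M = 6.36×10⁻³
  material U: M = 4.99×10⁻³
Material P ranks first.

material P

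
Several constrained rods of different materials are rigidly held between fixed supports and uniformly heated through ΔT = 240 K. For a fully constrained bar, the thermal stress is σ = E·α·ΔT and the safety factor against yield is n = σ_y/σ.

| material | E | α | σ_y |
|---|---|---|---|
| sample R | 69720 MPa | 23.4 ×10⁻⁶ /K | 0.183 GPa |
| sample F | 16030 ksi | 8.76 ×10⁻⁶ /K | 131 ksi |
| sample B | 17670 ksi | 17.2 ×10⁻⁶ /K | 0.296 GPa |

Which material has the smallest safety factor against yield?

sample R

Converting E to GPa, α to ×10⁻⁶/K, σ_y to MPa, then σ and n for each:
  sample R: E = 69.72, α = 23.4, σ_y = 183.0 → σ = 392 MPa, n = 0.467
  sample F: E = 110.5, α = 8.76, σ_y = 903.2 → σ = 232 MPa, n = 3.89
  sample B: E = 121.8, α = 17.2, σ_y = 296.0 → σ = 503 MPa, n = 0.589
Smallest n: sample R with n = 0.467.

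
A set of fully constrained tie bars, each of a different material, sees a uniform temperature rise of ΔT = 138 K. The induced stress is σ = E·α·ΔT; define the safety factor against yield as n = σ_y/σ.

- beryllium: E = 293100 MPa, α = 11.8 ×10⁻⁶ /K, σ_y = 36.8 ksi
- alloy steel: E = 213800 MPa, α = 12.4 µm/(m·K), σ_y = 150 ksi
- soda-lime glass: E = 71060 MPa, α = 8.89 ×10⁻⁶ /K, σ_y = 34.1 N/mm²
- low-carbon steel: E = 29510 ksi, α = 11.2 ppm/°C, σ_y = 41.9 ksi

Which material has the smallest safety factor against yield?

soda-lime glass

With everything in SI (GPa, ×10⁻⁶/K, MPa):
  beryllium: E = 293.1, α = 11.8, σ_y = 253.7 → σ = 477 MPa, n = 0.532
  alloy steel: E = 213.8, α = 12.4, σ_y = 1034 → σ = 366 MPa, n = 2.83
  soda-lime glass: E = 71.06, α = 8.89, σ_y = 34.10 → σ = 87.2 MPa, n = 0.391
  low-carbon steel: E = 203.5, α = 11.2, σ_y = 288.9 → σ = 314 MPa, n = 0.919
Smallest n: soda-lime glass with n = 0.391.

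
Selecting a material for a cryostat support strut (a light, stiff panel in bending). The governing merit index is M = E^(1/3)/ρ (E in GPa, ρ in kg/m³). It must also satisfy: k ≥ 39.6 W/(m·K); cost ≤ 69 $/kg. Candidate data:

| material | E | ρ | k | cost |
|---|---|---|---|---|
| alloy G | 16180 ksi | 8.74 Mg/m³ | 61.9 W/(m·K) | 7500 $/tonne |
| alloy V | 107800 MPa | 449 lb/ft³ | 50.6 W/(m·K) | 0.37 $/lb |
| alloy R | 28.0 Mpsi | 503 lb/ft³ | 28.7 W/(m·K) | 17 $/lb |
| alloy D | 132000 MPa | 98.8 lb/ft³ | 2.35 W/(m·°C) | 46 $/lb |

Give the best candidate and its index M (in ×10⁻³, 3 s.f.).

Screen on constraints: k ≥ 39.6 W/(m·K); cost ≤ 69 $/kg. Survivors: alloy G, alloy V.
Convert each candidate to consistent units, then evaluate M:
  alloy G: E = 111.6 GPa, ρ = 8740 kg/m³
  alloy V: E = 107.8 GPa, ρ = 7192 kg/m³
  alloy V: M = 0.662×10⁻³
  alloy G: M = 0.551×10⁻³
Alloy V ranks first.

alloy V, M = 0.662×10⁻³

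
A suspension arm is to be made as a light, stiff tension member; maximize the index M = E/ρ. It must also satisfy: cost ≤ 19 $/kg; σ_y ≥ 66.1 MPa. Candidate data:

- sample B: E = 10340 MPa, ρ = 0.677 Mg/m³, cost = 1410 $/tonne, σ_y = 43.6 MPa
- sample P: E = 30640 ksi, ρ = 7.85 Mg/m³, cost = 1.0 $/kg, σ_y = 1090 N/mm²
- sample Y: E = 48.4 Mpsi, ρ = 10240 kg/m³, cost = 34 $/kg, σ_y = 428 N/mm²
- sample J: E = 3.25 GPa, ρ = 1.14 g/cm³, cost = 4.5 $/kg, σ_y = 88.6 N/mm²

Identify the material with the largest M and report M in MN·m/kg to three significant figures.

Screen on constraints: cost ≤ 19 $/kg; σ_y ≥ 66.1 MPa. Survivors: sample P, sample J.
Putting every candidate on a common basis:
  sample P: E = 211.3 GPa, ρ = 7850 kg/m³
  sample J: E = 3.250 GPa, ρ = 1140 kg/m³
  sample P: M = 26.9 MN·m/kg
  sample J: M = 2.85 MN·m/kg
Highest index: sample P.

sample P, M = 26.9 MN·m/kg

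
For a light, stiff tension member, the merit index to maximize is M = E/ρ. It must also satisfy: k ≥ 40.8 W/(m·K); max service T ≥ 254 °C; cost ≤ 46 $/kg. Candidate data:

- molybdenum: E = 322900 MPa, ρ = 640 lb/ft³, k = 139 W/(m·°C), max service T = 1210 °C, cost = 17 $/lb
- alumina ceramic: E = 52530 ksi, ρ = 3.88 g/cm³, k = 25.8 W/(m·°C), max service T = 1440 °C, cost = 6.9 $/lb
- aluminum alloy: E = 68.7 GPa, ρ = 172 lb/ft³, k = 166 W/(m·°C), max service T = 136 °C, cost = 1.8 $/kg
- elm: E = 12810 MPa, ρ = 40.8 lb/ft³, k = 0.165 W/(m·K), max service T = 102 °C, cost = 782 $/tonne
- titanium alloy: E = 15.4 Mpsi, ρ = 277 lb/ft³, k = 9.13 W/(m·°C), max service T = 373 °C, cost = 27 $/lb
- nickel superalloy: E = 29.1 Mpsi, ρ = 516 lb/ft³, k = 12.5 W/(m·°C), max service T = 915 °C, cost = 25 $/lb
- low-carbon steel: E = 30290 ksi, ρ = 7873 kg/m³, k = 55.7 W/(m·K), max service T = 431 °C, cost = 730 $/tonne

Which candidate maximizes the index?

Screen on constraints: k ≥ 40.8 W/(m·K); max service T ≥ 254 °C; cost ≤ 46 $/kg. Survivors: molybdenum, low-carbon steel.
After converting to SI:
  molybdenum: E = 322.9 GPa, ρ = 10250 kg/m³
  low-carbon steel: E = 208.8 GPa, ρ = 7873 kg/m³
  molybdenum: M = 31.5 MN·m/kg
  low-carbon steel: M = 26.5 MN·m/kg
Molybdenum ranks first.

molybdenum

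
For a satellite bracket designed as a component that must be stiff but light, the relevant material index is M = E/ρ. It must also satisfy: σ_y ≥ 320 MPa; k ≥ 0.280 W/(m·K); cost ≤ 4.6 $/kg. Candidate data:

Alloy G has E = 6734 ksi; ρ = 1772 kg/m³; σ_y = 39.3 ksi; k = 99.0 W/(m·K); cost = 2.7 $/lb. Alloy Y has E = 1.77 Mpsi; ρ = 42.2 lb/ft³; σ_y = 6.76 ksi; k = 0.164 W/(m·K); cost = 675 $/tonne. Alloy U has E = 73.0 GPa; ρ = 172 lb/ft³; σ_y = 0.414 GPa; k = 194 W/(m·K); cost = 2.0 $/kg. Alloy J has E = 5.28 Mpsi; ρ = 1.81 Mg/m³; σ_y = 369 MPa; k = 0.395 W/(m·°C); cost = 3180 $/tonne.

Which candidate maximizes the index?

alloy U

Screen on constraints: σ_y ≥ 320 MPa; k ≥ 0.280 W/(m·K); cost ≤ 4.6 $/kg. Survivors: alloy U, alloy J.
Normalizing units and computing the index:
  alloy U: E = 73.00 GPa, ρ = 2755 kg/m³
  alloy J: E = 36.40 GPa, ρ = 1810 kg/m³
  alloy U: M = 26.5 MN·m/kg
  alloy J: M = 20.1 MN·m/kg
Alloy U has the largest M.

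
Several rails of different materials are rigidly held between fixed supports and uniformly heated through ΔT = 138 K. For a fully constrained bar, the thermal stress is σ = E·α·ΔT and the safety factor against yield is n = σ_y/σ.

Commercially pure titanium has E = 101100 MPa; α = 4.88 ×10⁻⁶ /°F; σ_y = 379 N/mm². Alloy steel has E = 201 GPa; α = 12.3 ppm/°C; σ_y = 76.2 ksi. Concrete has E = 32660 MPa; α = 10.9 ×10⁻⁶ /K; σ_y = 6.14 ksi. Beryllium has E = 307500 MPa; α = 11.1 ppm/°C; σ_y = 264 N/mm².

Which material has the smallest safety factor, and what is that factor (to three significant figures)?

Per material, after unit conversion:
  commercially pure titanium: E = 101.1, α = 8.78, σ_y = 379.0 → σ = 123 MPa, n = 3.09
  alloy steel: E = 201.0, α = 12.3, σ_y = 525.4 → σ = 341 MPa, n = 1.54
  concrete: E = 32.66, α = 10.9, σ_y = 42.33 → σ = 49.1 MPa, n = 0.862
  beryllium: E = 307.5, α = 11.1, σ_y = 264.0 → σ = 471 MPa, n = 0.560
Smallest n: beryllium with n = 0.560.

beryllium, n = 0.560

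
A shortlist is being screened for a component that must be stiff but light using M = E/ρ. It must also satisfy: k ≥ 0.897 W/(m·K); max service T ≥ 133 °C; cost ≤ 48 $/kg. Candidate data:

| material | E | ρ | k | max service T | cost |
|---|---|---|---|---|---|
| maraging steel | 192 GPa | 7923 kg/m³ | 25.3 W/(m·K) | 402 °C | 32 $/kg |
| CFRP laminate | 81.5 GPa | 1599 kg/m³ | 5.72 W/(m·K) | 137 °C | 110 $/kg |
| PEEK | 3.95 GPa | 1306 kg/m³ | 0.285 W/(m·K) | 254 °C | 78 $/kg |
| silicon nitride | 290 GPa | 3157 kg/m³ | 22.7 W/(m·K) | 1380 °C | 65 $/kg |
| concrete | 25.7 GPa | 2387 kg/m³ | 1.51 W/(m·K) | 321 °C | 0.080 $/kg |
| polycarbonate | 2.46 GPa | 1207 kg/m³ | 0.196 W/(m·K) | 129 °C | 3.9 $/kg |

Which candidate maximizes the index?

maraging steel

Screen on constraints: k ≥ 0.897 W/(m·K); max service T ≥ 133 °C; cost ≤ 48 $/kg. Survivors: maraging steel, concrete.
Evaluate M for each candidate:
  maraging steel: M = 24.2 MN·m/kg
  concrete: M = 10.8 MN·m/kg
Highest index: maraging steel.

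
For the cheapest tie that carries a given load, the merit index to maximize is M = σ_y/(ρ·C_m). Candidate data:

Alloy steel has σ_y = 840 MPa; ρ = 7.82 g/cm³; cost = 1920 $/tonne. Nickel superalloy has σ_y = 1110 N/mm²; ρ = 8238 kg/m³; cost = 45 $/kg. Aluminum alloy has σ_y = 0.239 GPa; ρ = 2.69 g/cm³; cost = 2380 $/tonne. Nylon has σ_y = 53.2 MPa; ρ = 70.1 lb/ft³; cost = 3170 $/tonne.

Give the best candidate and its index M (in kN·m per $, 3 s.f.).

alloy steel, M = 55.9 kN·m per $

In SI units:
  alloy steel: σ_y = 840.0 MPa, ρ = 7820 kg/m³, cost = 1.920 $/kg
  nickel superalloy: σ_y = 1110 MPa, ρ = 8238 kg/m³, cost = 45.00 $/kg
  aluminum alloy: σ_y = 239.0 MPa, ρ = 2690 kg/m³, cost = 2.380 $/kg
  nylon: σ_y = 53.20 MPa, ρ = 1123 kg/m³, cost = 3.170 $/kg
  alloy steel: M = 55.9 kN·m per $
  aluminum alloy: M = 37.3 kN·m per $
  nylon: M = 14.9 kN·m per $
  nickel superalloy: M = 2.99 kN·m per $
Alloy steel ranks first.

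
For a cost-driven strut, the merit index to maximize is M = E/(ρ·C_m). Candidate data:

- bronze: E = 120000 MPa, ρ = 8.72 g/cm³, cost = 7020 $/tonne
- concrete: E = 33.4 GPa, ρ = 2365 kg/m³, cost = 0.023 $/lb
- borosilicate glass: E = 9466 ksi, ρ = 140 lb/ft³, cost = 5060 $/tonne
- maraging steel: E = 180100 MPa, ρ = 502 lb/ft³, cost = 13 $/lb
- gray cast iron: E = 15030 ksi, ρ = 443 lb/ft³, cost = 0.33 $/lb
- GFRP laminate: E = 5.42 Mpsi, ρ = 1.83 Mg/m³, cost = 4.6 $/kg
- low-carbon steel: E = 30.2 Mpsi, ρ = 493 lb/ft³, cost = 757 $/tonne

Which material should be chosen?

Normalizing units and computing the index:
  bronze: E = 120.0 GPa, ρ = 8720 kg/m³, cost = 7.020 $/kg
  concrete: E = 33.40 GPa, ρ = 2365 kg/m³, cost = 0.05071 $/kg
  borosilicate glass: E = 65.27 GPa, ρ = 2243 kg/m³, cost = 5.060 $/kg
  maraging steel: E = 180.1 GPa, ρ = 8041 kg/m³, cost = 28.66 $/kg
  gray cast iron: E = 103.6 GPa, ρ = 7096 kg/m³, cost = 0.7275 $/kg
  GFRP laminate: E = 37.37 GPa, ρ = 1830 kg/m³, cost = 4.600 $/kg
  low-carbon steel: E = 208.2 GPa, ρ = 7897 kg/m³, cost = 0.7570 $/kg
  concrete: M = 279 MN·m per $
  low-carbon steel: M = 34.8 MN·m per $
  gray cast iron: M = 20.1 MN·m per $
  borosilicate glass: M = 5.75 MN·m per $
  GFRP laminate: M = 4.44 MN·m per $
  bronze: M = 1.96 MN·m per $
  maraging steel: M = 0.781 MN·m per $
Highest index: concrete.

concrete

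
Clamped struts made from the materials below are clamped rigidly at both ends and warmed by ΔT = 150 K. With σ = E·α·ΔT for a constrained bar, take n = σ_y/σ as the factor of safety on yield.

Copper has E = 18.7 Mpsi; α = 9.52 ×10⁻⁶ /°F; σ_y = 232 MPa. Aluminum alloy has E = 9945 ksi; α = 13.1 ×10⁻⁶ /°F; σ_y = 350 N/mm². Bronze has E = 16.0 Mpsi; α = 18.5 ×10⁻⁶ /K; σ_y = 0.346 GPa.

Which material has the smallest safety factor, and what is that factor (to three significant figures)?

In consistent units (E in GPa, α in ×10⁻⁶/K, σ_y in MPa):
  copper: E = 128.9, α = 17.1, σ_y = 232.0 → σ = 331 MPa, n = 0.700
  aluminum alloy: E = 68.57, α = 23.6, σ_y = 350.0 → σ = 243 MPa, n = 1.44
  bronze: E = 110.3, α = 18.5, σ_y = 346.0 → σ = 306 MPa, n = 1.13
Copper has the lowest safety factor, n = 0.700.

copper, n = 0.700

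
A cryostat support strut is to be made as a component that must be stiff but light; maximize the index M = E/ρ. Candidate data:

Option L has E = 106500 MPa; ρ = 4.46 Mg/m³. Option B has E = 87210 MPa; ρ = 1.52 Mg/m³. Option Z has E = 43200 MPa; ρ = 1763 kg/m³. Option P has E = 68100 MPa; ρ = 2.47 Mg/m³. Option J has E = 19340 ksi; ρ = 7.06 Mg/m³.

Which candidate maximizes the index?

option B

Convert each candidate to consistent units, then evaluate M:
  option L: E = 106.5 GPa, ρ = 4460 kg/m³
  option B: E = 87.21 GPa, ρ = 1520 kg/m³
  option Z: E = 43.20 GPa, ρ = 1763 kg/m³
  option P: E = 68.10 GPa, ρ = 2470 kg/m³
  option J: E = 133.3 GPa, ρ = 7060 kg/m³
  option B: M = 57.4 MN·m/kg
  option P: M = 27.6 MN·m/kg
  option Z: M = 24.5 MN·m/kg
  option L: M = 23.9 MN·m/kg
  option J: M = 18.9 MN·m/kg
Option B ranks first.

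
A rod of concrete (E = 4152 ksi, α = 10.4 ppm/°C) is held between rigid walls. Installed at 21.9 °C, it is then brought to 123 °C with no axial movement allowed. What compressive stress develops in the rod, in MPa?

30.1 MPa

E = 4152 ksi = 28.63 GPa.
ΔT = 101.1 K. Constrained thermal stress σ = E·α·ΔT = 28.63×10³ MPa × 10.4×10⁻⁶ × 101.1 = 30.1 MPa (compressive).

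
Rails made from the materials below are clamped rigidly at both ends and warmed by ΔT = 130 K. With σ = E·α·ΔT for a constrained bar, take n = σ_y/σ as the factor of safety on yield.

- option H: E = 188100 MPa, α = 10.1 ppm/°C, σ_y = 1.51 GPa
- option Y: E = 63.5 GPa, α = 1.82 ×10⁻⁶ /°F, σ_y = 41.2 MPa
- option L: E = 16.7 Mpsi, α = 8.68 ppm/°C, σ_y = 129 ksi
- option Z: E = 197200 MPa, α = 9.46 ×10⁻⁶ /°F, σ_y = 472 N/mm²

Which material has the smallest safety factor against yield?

With everything in SI (GPa, ×10⁻⁶/K, MPa):
  option H: E = 188.1, α = 10.1, σ_y = 1510 → σ = 247 MPa, n = 6.11
  option Y: E = 63.50, α = 3.28, σ_y = 41.20 → σ = 27.0 MPa, n = 1.52
  option L: E = 115.1, α = 8.68, σ_y = 889.4 → σ = 130 MPa, n = 6.85
  option Z: E = 197.2, α = 17.0, σ_y = 472.0 → σ = 437 MPa, n = 1.08
Option Z has the lowest safety factor, n = 1.08.

option Z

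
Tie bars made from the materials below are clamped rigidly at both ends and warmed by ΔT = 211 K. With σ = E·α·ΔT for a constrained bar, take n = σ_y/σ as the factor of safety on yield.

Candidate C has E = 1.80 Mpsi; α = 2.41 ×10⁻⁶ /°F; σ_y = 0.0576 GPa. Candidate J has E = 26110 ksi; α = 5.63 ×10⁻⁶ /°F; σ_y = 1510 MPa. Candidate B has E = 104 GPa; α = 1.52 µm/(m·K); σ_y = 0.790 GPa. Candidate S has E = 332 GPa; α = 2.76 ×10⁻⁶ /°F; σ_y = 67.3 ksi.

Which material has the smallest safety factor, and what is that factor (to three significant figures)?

With everything in SI (GPa, ×10⁻⁶/K, MPa):
  candidate C: E = 12.41, α = 4.34, σ_y = 57.60 → σ = 11.4 MPa, n = 5.07
  candidate J: E = 180.0, α = 10.1, σ_y = 1510 → σ = 385 MPa, n = 3.92
  candidate B: E = 104.0, α = 1.52, σ_y = 790.0 → σ = 33.4 MPa, n = 23.7
  candidate S: E = 332.0, α = 4.97, σ_y = 464.0 → σ = 348 MPa, n = 1.33
Candidate S has the lowest safety factor, n = 1.33.

candidate S, n = 1.33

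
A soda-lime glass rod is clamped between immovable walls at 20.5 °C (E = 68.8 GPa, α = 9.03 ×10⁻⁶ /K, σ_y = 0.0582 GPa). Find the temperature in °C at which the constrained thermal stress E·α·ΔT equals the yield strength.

σ_y = 0.0582 GPa = 58.20 MPa.
E·α·ΔT = 58.20 MPa ⇒ ΔT = 58.20 / (68.80×10³ × 9.03×10⁻⁶) = 93.68 K.
T = 20.5 + 93.68 = 114.2 °C.

114 °C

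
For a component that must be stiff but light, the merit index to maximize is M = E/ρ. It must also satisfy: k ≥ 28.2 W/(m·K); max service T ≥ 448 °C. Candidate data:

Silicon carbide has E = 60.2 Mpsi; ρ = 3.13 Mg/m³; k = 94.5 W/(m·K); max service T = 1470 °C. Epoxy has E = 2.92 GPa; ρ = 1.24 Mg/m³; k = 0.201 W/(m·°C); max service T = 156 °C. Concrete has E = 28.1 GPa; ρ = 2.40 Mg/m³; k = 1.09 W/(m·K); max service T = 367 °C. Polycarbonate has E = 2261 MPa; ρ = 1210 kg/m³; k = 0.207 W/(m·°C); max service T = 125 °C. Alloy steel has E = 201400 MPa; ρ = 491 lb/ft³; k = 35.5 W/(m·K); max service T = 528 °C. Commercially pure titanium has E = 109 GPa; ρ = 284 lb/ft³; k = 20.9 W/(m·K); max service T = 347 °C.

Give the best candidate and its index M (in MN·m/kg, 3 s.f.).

Screen on constraints: k ≥ 28.2 W/(m·K); max service T ≥ 448 °C. Survivors: silicon carbide, alloy steel.
After converting to SI:
  silicon carbide: E = 415.1 GPa, ρ = 3130 kg/m³
  alloy steel: E = 201.4 GPa, ρ = 7865 kg/m³
  silicon carbide: M = 133 MN·m/kg
  alloy steel: M = 25.6 MN·m/kg
The maximum is for silicon carbide.

silicon carbide, M = 133 MN·m/kg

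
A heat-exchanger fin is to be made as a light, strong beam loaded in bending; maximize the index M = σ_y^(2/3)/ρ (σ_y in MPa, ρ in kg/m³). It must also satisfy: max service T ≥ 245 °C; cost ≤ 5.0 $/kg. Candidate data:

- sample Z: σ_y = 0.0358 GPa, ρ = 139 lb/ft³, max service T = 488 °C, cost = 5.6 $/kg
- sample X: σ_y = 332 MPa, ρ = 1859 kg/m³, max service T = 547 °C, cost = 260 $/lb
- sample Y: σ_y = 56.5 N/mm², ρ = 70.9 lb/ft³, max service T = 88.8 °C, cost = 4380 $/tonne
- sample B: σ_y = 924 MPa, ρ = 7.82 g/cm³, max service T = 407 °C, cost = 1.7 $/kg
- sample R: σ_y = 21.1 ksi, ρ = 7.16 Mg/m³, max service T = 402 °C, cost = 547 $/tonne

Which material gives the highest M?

Screen on constraints: max service T ≥ 245 °C; cost ≤ 5.0 $/kg. Survivors: sample B, sample R.
In SI units:
  sample B: σ_y = 924.0 MPa, ρ = 7820 kg/m³
  sample R: σ_y = 145.5 MPa, ρ = 7160 kg/m³
  sample B: M = 12.1×10⁻³
  sample R: M = 3.86×10⁻³
Highest index: sample B.

sample B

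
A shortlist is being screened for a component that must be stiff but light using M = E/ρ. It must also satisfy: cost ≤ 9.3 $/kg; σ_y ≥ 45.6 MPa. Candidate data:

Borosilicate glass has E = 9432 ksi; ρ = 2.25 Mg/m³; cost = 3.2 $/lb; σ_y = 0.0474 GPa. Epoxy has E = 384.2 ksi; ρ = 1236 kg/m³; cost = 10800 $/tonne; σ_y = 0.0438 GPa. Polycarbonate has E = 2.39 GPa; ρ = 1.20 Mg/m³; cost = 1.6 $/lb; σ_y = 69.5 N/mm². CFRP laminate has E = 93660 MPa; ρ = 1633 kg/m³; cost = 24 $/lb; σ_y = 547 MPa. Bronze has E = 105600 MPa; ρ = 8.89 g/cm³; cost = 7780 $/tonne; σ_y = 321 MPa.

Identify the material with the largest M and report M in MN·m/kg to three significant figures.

borosilicate glass, M = 28.9 MN·m/kg

Screen on constraints: cost ≤ 9.3 $/kg; σ_y ≥ 45.6 MPa. Survivors: borosilicate glass, polycarbonate, bronze.
Normalizing units and computing the index:
  borosilicate glass: E = 65.03 GPa, ρ = 2250 kg/m³
  polycarbonate: E = 2.390 GPa, ρ = 1200 kg/m³
  bronze: E = 105.6 GPa, ρ = 8890 kg/m³
  borosilicate glass: M = 28.9 MN·m/kg
  bronze: M = 11.9 MN·m/kg
  polycarbonate: M = 1.99 MN·m/kg
Borosilicate glass has the largest M.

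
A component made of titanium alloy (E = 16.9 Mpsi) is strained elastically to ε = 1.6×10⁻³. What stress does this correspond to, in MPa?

186 MPa

E = 16.9 Mpsi = 116.5 GPa.
σ = E·ε = 116500 MPa × 1.6×10⁻³ = 186 MPa.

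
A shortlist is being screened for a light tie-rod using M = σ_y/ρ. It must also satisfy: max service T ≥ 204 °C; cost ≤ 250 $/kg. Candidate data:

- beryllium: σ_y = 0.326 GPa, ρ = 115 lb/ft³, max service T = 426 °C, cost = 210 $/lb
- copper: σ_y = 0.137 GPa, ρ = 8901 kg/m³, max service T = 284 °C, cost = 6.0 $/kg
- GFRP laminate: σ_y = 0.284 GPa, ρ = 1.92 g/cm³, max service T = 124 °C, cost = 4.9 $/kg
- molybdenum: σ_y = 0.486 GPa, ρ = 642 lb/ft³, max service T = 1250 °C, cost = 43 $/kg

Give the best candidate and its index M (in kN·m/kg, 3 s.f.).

Screen on constraints: max service T ≥ 204 °C; cost ≤ 250 $/kg. Survivors: copper, molybdenum.
In SI units:
  copper: σ_y = 137.0 MPa, ρ = 8901 kg/m³
  molybdenum: σ_y = 486.0 MPa, ρ = 10280 kg/m³
  molybdenum: M = 47.3 kN·m/kg
  copper: M = 15.4 kN·m/kg
Molybdenum ranks first.

molybdenum, M = 47.3 kN·m/kg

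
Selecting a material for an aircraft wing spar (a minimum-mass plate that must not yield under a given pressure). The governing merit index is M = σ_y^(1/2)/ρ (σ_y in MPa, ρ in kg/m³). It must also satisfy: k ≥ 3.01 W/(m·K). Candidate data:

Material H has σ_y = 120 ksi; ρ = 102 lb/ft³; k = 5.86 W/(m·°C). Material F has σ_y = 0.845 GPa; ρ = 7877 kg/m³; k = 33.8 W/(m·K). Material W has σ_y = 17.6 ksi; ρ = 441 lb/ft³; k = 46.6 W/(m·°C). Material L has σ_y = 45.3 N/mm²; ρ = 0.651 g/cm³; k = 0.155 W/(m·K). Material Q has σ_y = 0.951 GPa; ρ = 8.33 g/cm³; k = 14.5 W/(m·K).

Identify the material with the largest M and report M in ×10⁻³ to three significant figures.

material H, M = 17.6×10⁻³

Screen on constraints: k ≥ 3.01 W/(m·K). Survivors: material H, material F, material W, material Q.
Normalizing units and computing the index:
  material H: σ_y = 827.4 MPa, ρ = 1634 kg/m³
  material F: σ_y = 845.0 MPa, ρ = 7877 kg/m³
  material W: σ_y = 121.3 MPa, ρ = 7064 kg/m³
  material Q: σ_y = 951.0 MPa, ρ = 8330 kg/m³
  material H: M = 17.6×10⁻³
  material Q: M = 3.70×10⁻³
  material F: M = 3.69×10⁻³
  material W: M = 1.56×10⁻³
Material H has the largest M.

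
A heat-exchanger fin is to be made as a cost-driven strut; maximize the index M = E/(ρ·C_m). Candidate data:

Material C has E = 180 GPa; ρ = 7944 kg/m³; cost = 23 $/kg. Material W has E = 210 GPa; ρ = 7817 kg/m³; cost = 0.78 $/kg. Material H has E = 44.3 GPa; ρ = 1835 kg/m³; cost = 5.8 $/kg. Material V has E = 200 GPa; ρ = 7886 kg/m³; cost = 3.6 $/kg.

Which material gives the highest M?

material W

Computing M directly (units already consistent):
  material W: M = 34.4 MN·m per $
  material V: M = 7.04 MN·m per $
  material H: M = 4.16 MN·m per $
  material C: M = 0.985 MN·m per $
The maximum is for material W.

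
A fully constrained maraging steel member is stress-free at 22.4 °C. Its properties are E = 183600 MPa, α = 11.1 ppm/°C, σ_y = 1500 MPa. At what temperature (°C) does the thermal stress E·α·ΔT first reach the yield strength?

E = 183600 MPa = 183.6 GPa.
E·α·ΔT = 1500 MPa ⇒ ΔT = 1500 / (183.6×10³ × 11.1×10⁻⁶) = 736.0 K.
T = 22.4 + 736.0 = 758.4 °C.

758 °C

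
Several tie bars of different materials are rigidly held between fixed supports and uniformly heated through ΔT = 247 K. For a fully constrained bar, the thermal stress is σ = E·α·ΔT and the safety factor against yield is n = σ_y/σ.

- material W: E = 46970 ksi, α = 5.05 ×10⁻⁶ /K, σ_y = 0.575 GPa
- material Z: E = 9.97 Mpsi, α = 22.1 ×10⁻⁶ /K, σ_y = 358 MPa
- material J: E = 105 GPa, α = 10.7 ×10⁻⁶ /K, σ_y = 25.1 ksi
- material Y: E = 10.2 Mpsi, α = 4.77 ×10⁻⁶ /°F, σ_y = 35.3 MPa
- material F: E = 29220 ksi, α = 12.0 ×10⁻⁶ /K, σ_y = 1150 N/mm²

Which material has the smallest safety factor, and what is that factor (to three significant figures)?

Per material, after unit conversion:
  material W: E = 323.8, α = 5.05, σ_y = 575.0 → σ = 404 MPa, n = 1.42
  material Z: E = 68.74, α = 22.1, σ_y = 358.0 → σ = 375 MPa, n = 0.954
  material J: E = 105.0, α = 10.7, σ_y = 173.1 → σ = 278 MPa, n = 0.624
  material Y: E = 70.33, α = 8.59, σ_y = 35.30 → σ = 149 MPa, n = 0.237
  material F: E = 201.5, α = 12.0, σ_y = 1150 → σ = 597 MPa, n = 1.93
Material Y has the lowest safety factor, n = 0.237.

material Y, n = 0.237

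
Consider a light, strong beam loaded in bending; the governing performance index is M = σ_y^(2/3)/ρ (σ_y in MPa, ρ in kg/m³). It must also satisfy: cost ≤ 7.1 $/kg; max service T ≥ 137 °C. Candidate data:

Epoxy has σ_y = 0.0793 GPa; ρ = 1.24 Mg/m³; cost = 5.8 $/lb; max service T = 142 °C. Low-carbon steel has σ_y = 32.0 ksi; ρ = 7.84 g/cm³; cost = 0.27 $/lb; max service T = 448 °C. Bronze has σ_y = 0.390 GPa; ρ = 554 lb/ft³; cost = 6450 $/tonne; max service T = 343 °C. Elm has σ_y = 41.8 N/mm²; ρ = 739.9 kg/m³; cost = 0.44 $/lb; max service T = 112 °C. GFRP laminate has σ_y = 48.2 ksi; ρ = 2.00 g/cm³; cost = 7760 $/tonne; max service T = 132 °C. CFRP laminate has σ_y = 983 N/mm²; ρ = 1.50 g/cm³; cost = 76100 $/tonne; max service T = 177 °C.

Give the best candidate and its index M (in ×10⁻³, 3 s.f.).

Screen on constraints: cost ≤ 7.1 $/kg; max service T ≥ 137 °C. Survivors: low-carbon steel, bronze.
After converting to SI:
  low-carbon steel: σ_y = 220.6 MPa, ρ = 7840 kg/m³
  bronze: σ_y = 390.0 MPa, ρ = 8874 kg/m³
  bronze: M = 6.02×10⁻³
  low-carbon steel: M = 4.66×10⁻³
Bronze has the largest M.

bronze, M = 6.02×10⁻³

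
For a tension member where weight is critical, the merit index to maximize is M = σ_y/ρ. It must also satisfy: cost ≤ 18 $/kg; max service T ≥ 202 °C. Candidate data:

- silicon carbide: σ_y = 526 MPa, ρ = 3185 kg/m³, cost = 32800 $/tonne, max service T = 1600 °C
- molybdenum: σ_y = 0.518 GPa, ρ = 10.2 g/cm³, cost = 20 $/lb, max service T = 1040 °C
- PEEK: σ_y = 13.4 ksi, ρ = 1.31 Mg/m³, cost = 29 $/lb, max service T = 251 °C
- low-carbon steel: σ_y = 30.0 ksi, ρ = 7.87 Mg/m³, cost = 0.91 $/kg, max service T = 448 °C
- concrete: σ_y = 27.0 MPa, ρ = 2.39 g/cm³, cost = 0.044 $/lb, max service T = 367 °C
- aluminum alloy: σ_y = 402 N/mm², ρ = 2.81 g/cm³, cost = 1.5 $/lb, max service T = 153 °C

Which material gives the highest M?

Screen on constraints: cost ≤ 18 $/kg; max service T ≥ 202 °C. Survivors: low-carbon steel, concrete.
Putting every candidate on a common basis:
  low-carbon steel: σ_y = 206.8 MPa, ρ = 7870 kg/m³
  concrete: σ_y = 27.00 MPa, ρ = 2390 kg/m³
  low-carbon steel: M = 26.3 kN·m/kg
  concrete: M = 11.3 kN·m/kg
Highest index: low-carbon steel.

low-carbon steel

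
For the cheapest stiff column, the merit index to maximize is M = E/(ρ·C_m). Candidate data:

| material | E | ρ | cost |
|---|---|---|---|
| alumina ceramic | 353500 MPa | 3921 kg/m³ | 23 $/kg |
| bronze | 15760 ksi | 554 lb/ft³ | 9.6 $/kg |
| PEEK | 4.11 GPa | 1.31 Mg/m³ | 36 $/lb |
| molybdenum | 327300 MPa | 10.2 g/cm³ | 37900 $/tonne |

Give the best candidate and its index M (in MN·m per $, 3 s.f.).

Convert each candidate to consistent units, then evaluate M:
  alumina ceramic: E = 353.5 GPa, ρ = 3921 kg/m³, cost = 23.00 $/kg
  bronze: E = 108.7 GPa, ρ = 8874 kg/m³, cost = 9.600 $/kg
  PEEK: E = 4.110 GPa, ρ = 1310 kg/m³, cost = 79.37 $/kg
  molybdenum: E = 327.3 GPa, ρ = 10200 kg/m³, cost = 37.90 $/kg
  alumina ceramic: M = 3.92 MN·m per $
  bronze: M = 1.28 MN·m per $
  molybdenum: M = 0.847 MN·m per $
  PEEK: M = 0.0395 MN·m per $
The maximum is for alumina ceramic.

alumina ceramic, M = 3.92 MN·m per $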